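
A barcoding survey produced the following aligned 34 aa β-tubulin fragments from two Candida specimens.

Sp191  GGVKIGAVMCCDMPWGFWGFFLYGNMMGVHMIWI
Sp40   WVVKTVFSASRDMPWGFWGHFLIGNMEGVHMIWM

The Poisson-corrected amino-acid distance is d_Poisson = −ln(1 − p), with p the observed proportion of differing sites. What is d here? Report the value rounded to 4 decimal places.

0.4818

Mismatches occur at site 1 (G↔W), site 2 (G↔V), site 5 (I↔T), site 6 (G↔V), site 7 (A↔F), site 8 (V↔S), site 9 (M↔A), site 10 (C↔S), site 11 (C↔R), site 20 (F↔H), site 23 (Y↔I), site 27 (M↔E), site 34 (I↔M).
p = 13/34 = 0.382353.
d = −ln(1 − 0.382353) = −ln(0.617647) = 0.4818.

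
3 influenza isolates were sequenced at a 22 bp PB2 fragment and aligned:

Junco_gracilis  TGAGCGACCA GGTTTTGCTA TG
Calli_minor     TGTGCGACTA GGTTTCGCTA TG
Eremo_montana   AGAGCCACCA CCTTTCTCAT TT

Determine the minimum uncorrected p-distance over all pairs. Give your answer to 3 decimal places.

Pairwise Hamming distances:
  Junco_gracilis vs Calli_minor: 3
  Junco_gracilis vs Eremo_montana: 9
  Calli_minor vs Eremo_montana: 10
The smallest is 3 mismatches, between Junco_gracilis and Calli_minor; p = 3/22 = 0.136.

0.136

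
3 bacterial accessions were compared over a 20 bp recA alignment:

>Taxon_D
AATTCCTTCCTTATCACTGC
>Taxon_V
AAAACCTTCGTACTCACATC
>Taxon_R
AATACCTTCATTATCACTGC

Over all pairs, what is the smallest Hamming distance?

Pairwise Hamming distances:
  Taxon_D vs Taxon_V: 7
  Taxon_D vs Taxon_R: 2
  Taxon_V vs Taxon_R: 6
The smallest is 2, between Taxon_D and Taxon_R.

2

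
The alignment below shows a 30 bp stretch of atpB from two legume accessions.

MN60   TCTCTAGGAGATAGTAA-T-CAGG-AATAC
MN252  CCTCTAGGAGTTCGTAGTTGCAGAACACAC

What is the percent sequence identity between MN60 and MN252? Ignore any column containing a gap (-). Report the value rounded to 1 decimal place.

74.1%

Excluding the 3 gap columns leaves 27 comparable sites.
The sequences differ at positions 1 (T/C), 11 (A/T), 13 (A/C), 17 (A/G), 24 (G/A), 26 (A/C), 28 (T/C).
20 of the 27 comparable sites match, so the percent identity is 20/27 × 100 = 74.1%.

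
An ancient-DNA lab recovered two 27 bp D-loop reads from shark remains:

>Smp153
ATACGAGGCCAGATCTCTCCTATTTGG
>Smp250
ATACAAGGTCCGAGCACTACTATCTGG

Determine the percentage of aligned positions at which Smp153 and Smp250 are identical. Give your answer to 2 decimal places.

74.07%

The sequences differ at positions 5 (G/A), 9 (C/T), 11 (A/C), 14 (T/G), 16 (T/A), 19 (C/A), 24 (T/C).
20 of the 27 sites match, so the percent identity is 20/27 × 100 = 74.07%.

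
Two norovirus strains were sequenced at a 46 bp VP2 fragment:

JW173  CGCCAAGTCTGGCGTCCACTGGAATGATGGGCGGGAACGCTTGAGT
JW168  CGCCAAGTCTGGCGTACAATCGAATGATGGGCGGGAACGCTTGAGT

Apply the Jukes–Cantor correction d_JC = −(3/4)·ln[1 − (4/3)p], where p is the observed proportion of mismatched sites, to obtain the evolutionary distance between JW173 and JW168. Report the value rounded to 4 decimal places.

0.0682

Mismatches occur at site 16 (C/A), site 19 (C/A), site 21 (G/C).
p = 3/46 = 0.065217.
d = −0.75 · ln(1 − (4/3)·0.065217) = −0.75 · ln(0.913044) = −0.75 · (-0.090971) = 0.0682.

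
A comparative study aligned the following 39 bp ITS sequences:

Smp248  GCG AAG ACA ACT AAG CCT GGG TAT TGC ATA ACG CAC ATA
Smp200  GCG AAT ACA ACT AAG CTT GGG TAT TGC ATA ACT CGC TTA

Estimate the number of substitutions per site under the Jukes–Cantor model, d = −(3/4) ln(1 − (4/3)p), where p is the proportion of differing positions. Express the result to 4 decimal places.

0.1406

Mismatches occur at site 6 (G/T), site 17 (C/T), site 33 (G/T), site 35 (A/G), site 37 (A/T).
p = 5/39 = 0.128205.
d = −0.75 · ln(1 − (4/3)·0.128205) = −0.75 · ln(0.829060) = −0.75 · (-0.187463) = 0.1406.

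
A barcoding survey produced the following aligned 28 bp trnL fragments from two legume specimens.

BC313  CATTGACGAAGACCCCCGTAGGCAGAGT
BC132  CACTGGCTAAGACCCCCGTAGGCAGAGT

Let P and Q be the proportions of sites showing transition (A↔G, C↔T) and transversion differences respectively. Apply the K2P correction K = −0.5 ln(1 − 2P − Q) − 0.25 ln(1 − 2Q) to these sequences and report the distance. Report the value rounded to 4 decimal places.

Mismatches occur at site 3 (T/C, transition), site 6 (A/G, transition), site 8 (G/T, transversion).
Of the 3 differences, 2 transitions and 1 transversion over 28 sites: P = 2/28 = 0.071429, Q = 1/28 = 0.035714.
d = −0.5·ln(0.821428) − 0.25·ln(0.928572) = −0.5·(-0.196711) − 0.25·(-0.074107) = 0.1169.

0.1169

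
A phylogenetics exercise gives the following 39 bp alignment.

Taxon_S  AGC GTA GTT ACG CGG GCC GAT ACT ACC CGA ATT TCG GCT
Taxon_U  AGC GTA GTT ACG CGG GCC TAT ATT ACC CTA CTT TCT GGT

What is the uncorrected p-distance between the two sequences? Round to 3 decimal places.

Mismatches occur at site 19 (G/T), site 23 (C/T), site 29 (G/T), site 31 (A/C), site 36 (G/T), site 38 (C/G).
There are 6 differences over 39 sites, so p = 6/39 = 0.154.

0.154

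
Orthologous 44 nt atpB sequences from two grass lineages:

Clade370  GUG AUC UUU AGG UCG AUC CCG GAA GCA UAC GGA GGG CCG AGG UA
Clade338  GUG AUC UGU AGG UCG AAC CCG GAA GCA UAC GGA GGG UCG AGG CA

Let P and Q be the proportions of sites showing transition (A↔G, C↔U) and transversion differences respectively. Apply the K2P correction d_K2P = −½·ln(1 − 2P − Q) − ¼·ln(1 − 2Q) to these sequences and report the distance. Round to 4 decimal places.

Mismatches occur at site 8 (U/G, transversion), site 17 (U/A, transversion), site 37 (C/U, transition), site 43 (U/C, transition).
Of the 4 differences, 2 transitions and 2 transversions over 44 sites: P = 2/44 = 0.045455, Q = 2/44 = 0.045455.
d = −0.5·ln(0.863635) − 0.25·ln(0.909090) = −0.5·(-0.146605) − 0.25·(-0.095311) = 0.0971.

0.0971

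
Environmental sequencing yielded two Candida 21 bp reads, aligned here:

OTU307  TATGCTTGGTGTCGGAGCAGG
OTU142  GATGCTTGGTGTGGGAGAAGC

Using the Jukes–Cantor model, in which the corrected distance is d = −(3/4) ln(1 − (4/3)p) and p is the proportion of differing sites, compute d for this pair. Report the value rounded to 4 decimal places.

0.2197

The sequences differ at positions 1 (T/G), 13 (C/G), 18 (C/A), 21 (G/C).
p = 4/21 = 0.190476.
d = −0.75 · ln(1 − (4/3)·0.190476) = −0.75 · ln(0.746032) = −0.75 · (-0.292987) = 0.2197.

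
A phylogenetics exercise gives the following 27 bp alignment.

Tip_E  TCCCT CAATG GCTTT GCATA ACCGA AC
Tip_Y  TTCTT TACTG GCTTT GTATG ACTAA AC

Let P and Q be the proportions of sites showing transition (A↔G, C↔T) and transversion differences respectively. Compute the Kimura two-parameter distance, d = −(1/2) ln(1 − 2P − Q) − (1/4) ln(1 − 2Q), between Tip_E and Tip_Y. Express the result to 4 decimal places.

0.4247

Differing sites — 2:C/T (Ti); 4:C/T (Ti); 6:C/T (Ti); 8:A/C (Tv); 17:C/T (Ti); 20:A/G (Ti); 23:C/T (Ti); 24:G/A (Ti).
Of the 8 differences, 7 transitions and 1 transversion over 27 sites: P = 7/27 = 0.259259, Q = 1/27 = 0.037037.
d = −0.5·ln(0.444445) − 0.25·ln(0.925926) = −0.5·(-0.810929) − 0.25·(-0.076961) = 0.4247.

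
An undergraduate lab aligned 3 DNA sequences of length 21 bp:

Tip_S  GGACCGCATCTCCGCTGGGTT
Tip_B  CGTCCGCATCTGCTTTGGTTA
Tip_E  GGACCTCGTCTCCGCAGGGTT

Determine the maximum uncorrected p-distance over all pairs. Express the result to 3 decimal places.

Pairwise Hamming distances:
  Tip_S vs Tip_B: 7
  Tip_S vs Tip_E: 3
  Tip_B vs Tip_E: 10
The largest is 10 mismatches, between Tip_B and Tip_E; p = 10/21 = 0.476.

0.476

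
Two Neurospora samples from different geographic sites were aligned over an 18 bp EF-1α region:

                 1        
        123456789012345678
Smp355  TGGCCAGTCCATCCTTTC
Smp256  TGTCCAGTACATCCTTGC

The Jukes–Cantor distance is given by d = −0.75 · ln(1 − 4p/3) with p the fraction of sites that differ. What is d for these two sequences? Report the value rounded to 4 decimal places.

0.1885

Differing sites — 3:G/T; 9:C/A; 17:T/G.
p = 3/18 = 0.166667.
d = −0.75 · ln(1 − (4/3)·0.166667) = −0.75 · ln(0.777777) = −0.75 · (-0.251315) = 0.1885.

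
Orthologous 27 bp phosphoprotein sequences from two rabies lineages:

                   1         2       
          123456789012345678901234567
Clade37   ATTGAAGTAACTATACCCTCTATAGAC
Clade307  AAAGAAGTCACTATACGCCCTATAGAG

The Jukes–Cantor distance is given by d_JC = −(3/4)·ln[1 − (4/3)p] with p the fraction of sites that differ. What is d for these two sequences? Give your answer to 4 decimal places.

Differing sites — 2:T/A; 3:T/A; 9:A/C; 17:C/G; 19:T/C; 27:C/G.
p = 6/27 = 0.222222.
d = −0.75 · ln(1 − (4/3)·0.222222) = −0.75 · ln(0.703704) = −0.75 · (-0.351397) = 0.2635.

0.2635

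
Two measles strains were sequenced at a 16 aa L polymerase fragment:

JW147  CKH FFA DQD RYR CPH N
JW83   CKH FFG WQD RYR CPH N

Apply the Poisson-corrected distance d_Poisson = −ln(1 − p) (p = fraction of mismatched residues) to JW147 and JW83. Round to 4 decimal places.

Differing sites — 6:A/G; 7:D/W.
p = 2/16 = 0.125000.
d = −ln(1 − 0.125000) = −ln(0.875000) = 0.1335.

0.1335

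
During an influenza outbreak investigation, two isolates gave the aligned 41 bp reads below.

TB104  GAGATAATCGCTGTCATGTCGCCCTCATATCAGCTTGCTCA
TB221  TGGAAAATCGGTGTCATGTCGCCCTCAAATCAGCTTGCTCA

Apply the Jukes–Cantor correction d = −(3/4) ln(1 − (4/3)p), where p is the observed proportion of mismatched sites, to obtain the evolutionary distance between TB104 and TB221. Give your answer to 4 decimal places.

Mismatches occur at site 1 (G→T), site 2 (A→G), site 5 (T→A), site 11 (C→G), site 28 (T→A).
p = 5/41 = 0.121951.
d = −0.75 · ln(1 − (4/3)·0.121951) = −0.75 · ln(0.837399) = −0.75 · (-0.177455) = 0.1331.

0.1331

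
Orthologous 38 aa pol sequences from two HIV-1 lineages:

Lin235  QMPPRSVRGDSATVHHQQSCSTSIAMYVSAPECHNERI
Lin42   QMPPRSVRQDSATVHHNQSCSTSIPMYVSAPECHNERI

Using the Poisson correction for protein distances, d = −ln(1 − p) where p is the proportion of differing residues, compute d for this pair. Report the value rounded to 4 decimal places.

Differing sites — 9:G/Q; 17:Q/N; 25:A/P.
p = 3/38 = 0.078947.
d = −ln(1 − 0.078947) = −ln(0.921053) = 0.0822.

0.0822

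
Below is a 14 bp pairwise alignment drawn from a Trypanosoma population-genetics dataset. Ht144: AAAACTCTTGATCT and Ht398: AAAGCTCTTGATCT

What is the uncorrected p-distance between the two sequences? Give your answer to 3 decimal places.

0.071

Differing sites — 4:A/G.
There are 1 differences over 14 sites, so p = 1/14 = 0.071.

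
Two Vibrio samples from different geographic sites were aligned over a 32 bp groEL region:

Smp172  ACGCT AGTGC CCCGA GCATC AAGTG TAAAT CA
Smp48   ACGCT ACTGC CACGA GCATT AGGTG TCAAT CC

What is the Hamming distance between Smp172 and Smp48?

6

Differing sites — 7:G/C; 12:C/A; 20:C/T; 22:A/G; 27:A/C; 32:A/C.
That gives 6 mismatches out of 32 aligned sites, so the Hamming distance is 6.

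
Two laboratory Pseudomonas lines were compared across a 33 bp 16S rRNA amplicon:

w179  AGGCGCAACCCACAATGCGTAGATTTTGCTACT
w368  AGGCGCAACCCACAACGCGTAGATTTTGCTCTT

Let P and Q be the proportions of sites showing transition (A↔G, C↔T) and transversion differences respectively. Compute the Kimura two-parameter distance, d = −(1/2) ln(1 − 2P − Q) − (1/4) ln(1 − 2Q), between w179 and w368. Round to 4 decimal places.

The sequences differ at positions 16 (T/C, transition), 31 (A/C, transversion), 32 (C/T, transition).
Of the 3 differences, 2 transitions and 1 transversion over 33 sites: P = 2/33 = 0.060606, Q = 1/33 = 0.030303.
d = −0.5·ln(0.848485) − 0.25·ln(0.939394) = −0.5·(-0.164303) − 0.25·(-0.062520) = 0.0978.

0.0978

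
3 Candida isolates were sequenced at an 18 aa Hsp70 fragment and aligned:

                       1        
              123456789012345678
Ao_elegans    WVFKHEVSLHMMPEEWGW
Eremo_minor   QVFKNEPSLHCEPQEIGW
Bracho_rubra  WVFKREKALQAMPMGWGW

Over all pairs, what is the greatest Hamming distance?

10

Pairwise Hamming distances:
  Ao_elegans vs Eremo_minor: 7
  Ao_elegans vs Bracho_rubra: 7
  Eremo_minor vs Bracho_rubra: 10
The largest is 10, between Eremo_minor and Bracho_rubra.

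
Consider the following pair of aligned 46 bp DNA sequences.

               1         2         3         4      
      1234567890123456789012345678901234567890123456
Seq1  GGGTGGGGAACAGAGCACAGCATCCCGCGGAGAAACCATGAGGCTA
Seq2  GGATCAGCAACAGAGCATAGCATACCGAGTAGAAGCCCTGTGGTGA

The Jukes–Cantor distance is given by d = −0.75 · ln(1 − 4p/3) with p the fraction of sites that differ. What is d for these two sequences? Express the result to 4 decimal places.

The sequences differ at positions 3 (G/A), 5 (G/C), 6 (G/A), 8 (G/C), 18 (C/T), 24 (C/A), 28 (C/A), 30 (G/T), 35 (A/G), 38 (A/C), 41 (A/T), 44 (C/T), 45 (T/G).
p = 13/46 = 0.282609.
d = −0.75 · ln(1 − (4/3)·0.282609) = −0.75 · ln(0.623188) = −0.75 · (-0.472907) = 0.3547.

0.3547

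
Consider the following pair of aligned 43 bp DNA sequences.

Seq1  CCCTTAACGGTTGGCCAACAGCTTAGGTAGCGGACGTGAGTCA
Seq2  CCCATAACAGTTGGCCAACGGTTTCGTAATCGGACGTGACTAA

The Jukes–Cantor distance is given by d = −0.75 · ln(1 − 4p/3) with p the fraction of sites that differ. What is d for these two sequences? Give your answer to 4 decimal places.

Mismatches occur at site 4 (T→A), site 9 (G→A), site 20 (A→G), site 22 (C→T), site 25 (A→C), site 27 (G→T), site 28 (T→A), site 30 (G→T), site 40 (G→C), site 42 (C→A).
p = 10/43 = 0.232558.
d = −0.75 · ln(1 − (4/3)·0.232558) = −0.75 · ln(0.689923) = −0.75 · (-0.371175) = 0.2784.

0.2784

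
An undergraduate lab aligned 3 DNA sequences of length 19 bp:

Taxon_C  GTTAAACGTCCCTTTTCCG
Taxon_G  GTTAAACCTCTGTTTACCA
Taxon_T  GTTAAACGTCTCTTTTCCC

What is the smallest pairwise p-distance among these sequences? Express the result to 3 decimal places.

Pairwise Hamming distances:
  Taxon_C vs Taxon_G: 5
  Taxon_C vs Taxon_T: 2
  Taxon_G vs Taxon_T: 4
The smallest is 2 mismatches, between Taxon_C and Taxon_T; p = 2/19 = 0.105.

0.105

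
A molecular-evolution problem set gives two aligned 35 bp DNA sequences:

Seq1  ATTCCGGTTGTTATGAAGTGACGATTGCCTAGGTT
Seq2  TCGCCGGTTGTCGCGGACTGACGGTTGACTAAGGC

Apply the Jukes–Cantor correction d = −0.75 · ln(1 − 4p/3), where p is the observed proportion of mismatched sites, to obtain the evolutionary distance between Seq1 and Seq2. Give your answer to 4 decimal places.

0.5128

The sequences differ at positions 1 (A/T), 2 (T/C), 3 (T/G), 12 (T/C), 13 (A/G), 14 (T/C), 16 (A/G), 18 (G/C), 24 (A/G), 28 (C/A), 32 (G/A), 34 (T/G), 35 (T/C).
p = 13/35 = 0.371429.
d = −0.75 · ln(1 − (4/3)·0.371429) = −0.75 · ln(0.504761) = −0.75 · (-0.683670) = 0.5128.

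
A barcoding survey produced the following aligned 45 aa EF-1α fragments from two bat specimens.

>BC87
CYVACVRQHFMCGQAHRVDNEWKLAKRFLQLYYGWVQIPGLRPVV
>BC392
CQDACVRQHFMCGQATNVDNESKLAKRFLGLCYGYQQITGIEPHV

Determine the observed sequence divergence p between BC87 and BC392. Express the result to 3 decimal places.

0.289

Mismatches occur at site 2 (Y→Q), site 3 (V→D), site 16 (H→T), site 17 (R→N), site 22 (W→S), site 30 (Q→G), site 32 (Y→C), site 35 (W→Y), site 36 (V→Q), site 39 (P→T), site 41 (L→I), site 42 (R→E), site 44 (V→H).
There are 13 differences over 45 sites, so p = 13/45 = 0.289.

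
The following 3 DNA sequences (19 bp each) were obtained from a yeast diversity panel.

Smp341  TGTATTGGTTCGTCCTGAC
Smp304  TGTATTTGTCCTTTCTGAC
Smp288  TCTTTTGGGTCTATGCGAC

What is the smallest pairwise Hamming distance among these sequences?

4

Pairwise Hamming distances:
  Smp341 vs Smp304: 4
  Smp341 vs Smp288: 8
  Smp304 vs Smp288: 8
The smallest is 4, between Smp341 and Smp304.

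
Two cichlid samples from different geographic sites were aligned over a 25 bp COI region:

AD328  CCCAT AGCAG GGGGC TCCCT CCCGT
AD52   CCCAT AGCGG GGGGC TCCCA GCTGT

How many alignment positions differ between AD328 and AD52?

The sequences differ at positions 9 (A/G), 20 (T/A), 21 (C/G), 23 (C/T).
That gives 4 mismatches out of 25 aligned sites, so the Hamming distance is 4.

4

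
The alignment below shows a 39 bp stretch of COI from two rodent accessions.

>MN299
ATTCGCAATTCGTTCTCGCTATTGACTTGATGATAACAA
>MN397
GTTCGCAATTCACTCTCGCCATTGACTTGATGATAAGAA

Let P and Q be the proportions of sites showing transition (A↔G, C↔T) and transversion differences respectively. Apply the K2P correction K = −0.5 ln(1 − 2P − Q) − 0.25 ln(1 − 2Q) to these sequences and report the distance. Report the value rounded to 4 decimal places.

Differing sites — 1:A/G (Ti); 12:G/A (Ti); 13:T/C (Ti); 20:T/C (Ti); 37:C/G (Tv).
Of the 5 differences, 4 transitions and 1 transversion over 39 sites: P = 4/39 = 0.102564, Q = 1/39 = 0.025641.
d = −0.5·ln(0.769231) − 0.25·ln(0.948718) = −0.5·(-0.262364) − 0.25·(-0.052644) = 0.1443.

0.1443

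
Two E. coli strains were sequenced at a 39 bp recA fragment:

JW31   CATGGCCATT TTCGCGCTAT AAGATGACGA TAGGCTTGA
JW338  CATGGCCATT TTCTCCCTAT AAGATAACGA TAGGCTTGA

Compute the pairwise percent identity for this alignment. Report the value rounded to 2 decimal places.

The sequences differ at positions 14 (G/T), 16 (G/C), 26 (G/A).
36 of the 39 sites match, so the percent identity is 36/39 × 100 = 92.31%.

92.31%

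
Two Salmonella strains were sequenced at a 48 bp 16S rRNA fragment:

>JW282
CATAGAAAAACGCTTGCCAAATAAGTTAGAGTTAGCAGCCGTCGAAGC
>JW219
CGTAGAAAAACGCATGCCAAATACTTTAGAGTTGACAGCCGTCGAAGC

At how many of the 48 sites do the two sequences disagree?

6

Mismatches occur at site 2 (A↔G), site 14 (T↔A), site 24 (A↔C), site 25 (G↔T), site 34 (A↔G), site 35 (G↔A).
That gives 6 mismatches out of 48 aligned sites, so the Hamming distance is 6.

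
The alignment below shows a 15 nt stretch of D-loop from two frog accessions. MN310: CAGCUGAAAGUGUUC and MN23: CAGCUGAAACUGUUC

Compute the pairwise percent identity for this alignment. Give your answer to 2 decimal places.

93.33%

A single mismatch occurs at site 10 (G→C).
14 of the 15 sites match, so the percent identity is 14/15 × 100 = 93.33%.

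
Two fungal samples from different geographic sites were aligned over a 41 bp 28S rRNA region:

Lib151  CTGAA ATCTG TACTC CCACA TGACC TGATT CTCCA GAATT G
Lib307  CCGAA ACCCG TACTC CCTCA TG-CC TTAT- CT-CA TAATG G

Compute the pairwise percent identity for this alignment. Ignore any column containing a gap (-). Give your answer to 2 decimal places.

Excluding the 3 gap columns leaves 38 comparable sites.
The sequences differ at positions 2 (T/C), 7 (T/C), 9 (T/C), 18 (A/T), 27 (G/T), 36 (G/T), 40 (T/G).
31 of the 38 comparable sites match, so the percent identity is 31/38 × 100 = 81.58%.

81.58%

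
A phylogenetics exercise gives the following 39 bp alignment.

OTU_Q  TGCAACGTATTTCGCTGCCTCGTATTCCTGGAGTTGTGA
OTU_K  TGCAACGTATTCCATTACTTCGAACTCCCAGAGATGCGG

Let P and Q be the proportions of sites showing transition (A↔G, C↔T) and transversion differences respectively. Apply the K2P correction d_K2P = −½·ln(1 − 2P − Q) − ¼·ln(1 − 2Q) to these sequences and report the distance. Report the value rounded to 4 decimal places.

Differing sites — 12:T/C (Ti); 14:G/A (Ti); 15:C/T (Ti); 17:G/A (Ti); 19:C/T (Ti); 23:T/A (Tv); 25:T/C (Ti); 29:T/C (Ti); 30:G/A (Ti); 34:T/A (Tv); 37:T/C (Ti); 39:A/G (Ti).
Of the 12 differences, 10 transitions and 2 transversions over 39 sites: P = 10/39 = 0.256410, Q = 2/39 = 0.051282.
d = −0.5·ln(0.435898) − 0.25·ln(0.897436) = −0.5·(-0.830347) − 0.25·(-0.108213) = 0.4422.

0.4422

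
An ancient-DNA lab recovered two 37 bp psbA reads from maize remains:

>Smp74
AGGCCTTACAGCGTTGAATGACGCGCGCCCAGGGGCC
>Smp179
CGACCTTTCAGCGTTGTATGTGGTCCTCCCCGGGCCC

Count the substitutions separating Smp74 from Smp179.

11

The sequences differ at positions 1 (A/C), 3 (G/A), 8 (A/T), 17 (A/T), 21 (A/T), 22 (C/G), 24 (C/T), 25 (G/C), 27 (G/T), 31 (A/C), 35 (G/C).
That gives 11 mismatches out of 37 aligned sites, so the Hamming distance is 11.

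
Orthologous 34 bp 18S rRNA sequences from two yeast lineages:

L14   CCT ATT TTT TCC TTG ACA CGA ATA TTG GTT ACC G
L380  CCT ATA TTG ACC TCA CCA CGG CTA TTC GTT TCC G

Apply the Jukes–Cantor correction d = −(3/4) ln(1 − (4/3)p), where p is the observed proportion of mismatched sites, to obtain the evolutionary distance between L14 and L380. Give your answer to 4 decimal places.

0.3734

The sequences differ at positions 6 (T/A), 9 (T/G), 10 (T/A), 14 (T/C), 15 (G/A), 16 (A/C), 21 (A/G), 22 (A/C), 27 (G/C), 31 (A/T).
p = 10/34 = 0.294118.
d = −0.75 · ln(1 − (4/3)·0.294118) = −0.75 · ln(0.607843) = −0.75 · (-0.497839) = 0.3734.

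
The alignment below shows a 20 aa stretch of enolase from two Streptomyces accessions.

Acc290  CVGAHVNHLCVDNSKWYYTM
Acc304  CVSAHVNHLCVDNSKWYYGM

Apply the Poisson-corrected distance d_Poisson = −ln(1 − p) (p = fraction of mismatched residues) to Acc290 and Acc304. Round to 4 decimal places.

Mismatches occur at site 3 (G↔S), site 19 (T↔G).
p = 2/20 = 0.100000.
d = −ln(1 − 0.100000) = −ln(0.900000) = 0.1054.

0.1054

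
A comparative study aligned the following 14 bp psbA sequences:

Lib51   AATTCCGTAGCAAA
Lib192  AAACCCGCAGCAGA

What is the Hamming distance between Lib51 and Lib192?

Mismatches occur at site 3 (T/A), site 4 (T/C), site 8 (T/C), site 13 (A/G).
That gives 4 mismatches out of 14 aligned sites, so the Hamming distance is 4.

4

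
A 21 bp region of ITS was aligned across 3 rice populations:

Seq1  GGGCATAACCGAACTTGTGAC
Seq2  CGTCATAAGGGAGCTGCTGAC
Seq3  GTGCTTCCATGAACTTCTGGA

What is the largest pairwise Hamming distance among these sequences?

12

Pairwise Hamming distances:
  Seq1 vs Seq2: 7
  Seq1 vs Seq3: 9
  Seq2 vs Seq3: 12
The largest is 12, between Seq2 and Seq3.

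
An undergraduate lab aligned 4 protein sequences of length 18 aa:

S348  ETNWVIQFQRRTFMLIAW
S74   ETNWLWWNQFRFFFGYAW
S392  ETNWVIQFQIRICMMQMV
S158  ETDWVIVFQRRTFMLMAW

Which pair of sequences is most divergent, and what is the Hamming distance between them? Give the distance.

Pairwise Hamming distances:
  S348 vs S74: 9
  S348 vs S392: 7
  S348 vs S158: 3
  S74 vs S392: 12
  S74 vs S158: 10
  S392 vs S158: 9
The largest is 12, between S74 and S392.

12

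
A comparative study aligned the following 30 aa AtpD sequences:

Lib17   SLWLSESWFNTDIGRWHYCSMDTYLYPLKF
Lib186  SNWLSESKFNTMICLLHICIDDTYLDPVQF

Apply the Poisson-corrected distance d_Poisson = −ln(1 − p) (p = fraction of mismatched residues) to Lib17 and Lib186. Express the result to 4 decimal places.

The sequences differ at positions 2 (L/N), 8 (W/K), 12 (D/M), 14 (G/C), 15 (R/L), 16 (W/L), 18 (Y/I), 20 (S/I), 21 (M/D), 26 (Y/D), 28 (L/V), 29 (K/Q).
p = 12/30 = 0.400000.
d = −ln(1 − 0.400000) = −ln(0.600000) = 0.5108.

0.5108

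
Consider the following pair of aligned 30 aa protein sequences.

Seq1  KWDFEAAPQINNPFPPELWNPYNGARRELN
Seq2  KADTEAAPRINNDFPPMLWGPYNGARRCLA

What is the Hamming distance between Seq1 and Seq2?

8

Mismatches occur at site 2 (W/A), site 4 (F/T), site 9 (Q/R), site 13 (P/D), site 17 (E/M), site 20 (N/G), site 28 (E/C), site 30 (N/A).
That gives 8 mismatches out of 30 aligned sites, so the Hamming distance is 8.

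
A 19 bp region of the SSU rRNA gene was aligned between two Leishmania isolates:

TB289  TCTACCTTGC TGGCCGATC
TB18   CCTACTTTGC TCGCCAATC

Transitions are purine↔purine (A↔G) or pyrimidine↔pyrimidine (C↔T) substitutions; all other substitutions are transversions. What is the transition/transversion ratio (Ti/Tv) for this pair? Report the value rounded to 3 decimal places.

3.000

Mismatches occur at site 1 (T→C, transition), site 6 (C→T, transition), site 12 (G→C, transversion), site 16 (G→A, transition).
Of the 4 differences, 3 transitions and 1 transversion, so Ti/Tv = 3/1 = 3.000.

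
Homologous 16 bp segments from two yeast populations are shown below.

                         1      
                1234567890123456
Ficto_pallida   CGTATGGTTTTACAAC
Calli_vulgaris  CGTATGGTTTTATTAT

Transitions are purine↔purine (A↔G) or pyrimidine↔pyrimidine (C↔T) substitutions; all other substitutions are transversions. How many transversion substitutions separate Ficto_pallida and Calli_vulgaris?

Mismatches occur at site 13 (C→T, transition), site 14 (A→T, transversion), site 16 (C→T, transition).
Of the 3 differences, 2 transitions and 1 transversion, so the answer is 1.

1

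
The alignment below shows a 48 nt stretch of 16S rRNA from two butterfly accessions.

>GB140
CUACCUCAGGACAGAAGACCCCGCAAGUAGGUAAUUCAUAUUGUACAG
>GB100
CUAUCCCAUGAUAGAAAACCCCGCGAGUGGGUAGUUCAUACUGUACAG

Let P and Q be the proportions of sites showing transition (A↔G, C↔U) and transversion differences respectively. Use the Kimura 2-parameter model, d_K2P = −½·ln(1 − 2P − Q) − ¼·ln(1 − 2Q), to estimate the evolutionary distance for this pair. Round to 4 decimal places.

0.2292

Mismatches occur at site 4 (C/U, transition), site 6 (U/C, transition), site 9 (G/U, transversion), site 12 (C/U, transition), site 17 (G/A, transition), site 25 (A/G, transition), site 29 (A/G, transition), site 34 (A/G, transition), site 41 (U/C, transition).
Of the 9 differences, 8 transitions and 1 transversion over 48 sites: P = 8/48 = 0.166667, Q = 1/48 = 0.020833.
d = −0.5·ln(0.645833) − 0.25·ln(0.958334) = −0.5·(-0.437214) − 0.25·(-0.042559) = 0.2292.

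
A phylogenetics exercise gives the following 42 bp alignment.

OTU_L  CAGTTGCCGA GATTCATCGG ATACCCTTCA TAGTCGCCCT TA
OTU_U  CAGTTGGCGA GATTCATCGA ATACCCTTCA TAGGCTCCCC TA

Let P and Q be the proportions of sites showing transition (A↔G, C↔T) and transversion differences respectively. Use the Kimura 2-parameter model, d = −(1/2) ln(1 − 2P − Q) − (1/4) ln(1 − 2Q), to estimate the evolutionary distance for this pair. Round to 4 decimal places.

The sequences differ at positions 7 (C/G, transversion), 20 (G/A, transition), 34 (T/G, transversion), 36 (G/T, transversion), 40 (T/C, transition).
Of the 5 differences, 2 transitions and 3 transversions over 42 sites: P = 2/42 = 0.047619, Q = 3/42 = 0.071429.
d = −0.5·ln(0.833333) − 0.25·ln(0.857142) = −0.5·(-0.182322) − 0.25·(-0.154152) = 0.1297.

0.1297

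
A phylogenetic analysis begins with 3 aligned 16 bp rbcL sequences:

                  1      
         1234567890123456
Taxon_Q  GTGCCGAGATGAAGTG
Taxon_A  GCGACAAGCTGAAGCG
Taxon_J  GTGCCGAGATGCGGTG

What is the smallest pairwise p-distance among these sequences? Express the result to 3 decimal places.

Pairwise Hamming distances:
  Taxon_Q vs Taxon_A: 5
  Taxon_Q vs Taxon_J: 2
  Taxon_A vs Taxon_J: 7
The smallest is 2 mismatches, between Taxon_Q and Taxon_J; p = 2/16 = 0.125.

0.125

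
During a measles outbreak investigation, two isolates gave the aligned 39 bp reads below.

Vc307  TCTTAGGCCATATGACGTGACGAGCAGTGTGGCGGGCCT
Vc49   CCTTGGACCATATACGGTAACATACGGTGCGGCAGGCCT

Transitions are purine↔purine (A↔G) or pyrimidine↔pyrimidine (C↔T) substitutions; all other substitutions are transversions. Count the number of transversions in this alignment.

Differing sites — 1:T/C (Ti); 5:A/G (Ti); 7:G/A (Ti); 14:G/A (Ti); 15:A/C (Tv); 16:C/G (Tv); 19:G/A (Ti); 22:G/A (Ti); 23:A/T (Tv); 24:G/A (Ti); 26:A/G (Ti); 30:T/C (Ti); 34:G/A (Ti).
Of the 13 differences, 10 transitions and 3 transversions, so the answer is 3.

3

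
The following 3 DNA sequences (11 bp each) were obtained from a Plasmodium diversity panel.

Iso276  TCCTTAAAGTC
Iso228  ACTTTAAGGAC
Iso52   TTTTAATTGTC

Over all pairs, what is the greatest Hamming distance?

6

Pairwise Hamming distances:
  Iso276 vs Iso228: 4
  Iso276 vs Iso52: 5
  Iso228 vs Iso52: 6
The largest is 6, between Iso228 and Iso52.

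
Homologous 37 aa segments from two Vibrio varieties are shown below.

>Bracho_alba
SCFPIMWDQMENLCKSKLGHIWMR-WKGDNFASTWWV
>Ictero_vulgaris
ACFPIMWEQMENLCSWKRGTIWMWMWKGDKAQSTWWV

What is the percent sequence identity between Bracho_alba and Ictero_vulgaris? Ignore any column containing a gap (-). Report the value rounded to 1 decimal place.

72.2%

Excluding the 1 gap column leaves 36 comparable sites.
The sequences differ at positions 1 (S/A), 8 (D/E), 15 (K/S), 16 (S/W), 18 (L/R), 20 (H/T), 24 (R/W), 30 (N/K), 31 (F/A), 32 (A/Q).
26 of the 36 comparable sites match, so the percent identity is 26/36 × 100 = 72.2%.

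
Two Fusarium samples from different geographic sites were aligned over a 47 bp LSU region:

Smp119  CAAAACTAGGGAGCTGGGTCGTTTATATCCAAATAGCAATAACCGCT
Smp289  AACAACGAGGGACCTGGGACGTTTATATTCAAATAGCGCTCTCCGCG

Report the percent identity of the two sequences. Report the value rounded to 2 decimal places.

Differing sites — 1:C/A; 3:A/C; 7:T/G; 13:G/C; 19:T/A; 29:C/T; 38:A/G; 39:A/C; 41:A/C; 42:A/T; 47:T/G.
36 of the 47 sites match, so the percent identity is 36/47 × 100 = 76.60%.

76.60%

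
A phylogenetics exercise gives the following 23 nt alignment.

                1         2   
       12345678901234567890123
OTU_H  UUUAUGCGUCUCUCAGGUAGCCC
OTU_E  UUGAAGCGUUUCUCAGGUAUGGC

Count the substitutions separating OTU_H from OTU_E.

Mismatches occur at site 3 (U/G), site 5 (U/A), site 10 (C/U), site 20 (G/U), site 21 (C/G), site 22 (C/G).
That gives 6 mismatches out of 23 aligned sites, so the Hamming distance is 6.

6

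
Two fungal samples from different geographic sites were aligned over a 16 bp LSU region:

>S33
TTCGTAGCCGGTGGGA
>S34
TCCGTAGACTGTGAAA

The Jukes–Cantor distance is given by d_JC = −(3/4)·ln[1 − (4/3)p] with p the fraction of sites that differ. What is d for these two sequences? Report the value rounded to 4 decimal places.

Differing sites — 2:T/C; 8:C/A; 10:G/T; 14:G/A; 15:G/A.
p = 5/16 = 0.312500.
d = −0.75 · ln(1 − (4/3)·0.312500) = −0.75 · ln(0.583333) = −0.75 · (-0.538997) = 0.4042.

0.4042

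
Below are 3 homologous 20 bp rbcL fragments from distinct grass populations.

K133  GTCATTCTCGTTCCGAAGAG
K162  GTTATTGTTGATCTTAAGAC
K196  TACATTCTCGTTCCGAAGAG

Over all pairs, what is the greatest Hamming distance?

9

Pairwise Hamming distances:
  K133 vs K162: 7
  K133 vs K196: 2
  K162 vs K196: 9
The largest is 9, between K162 and K196.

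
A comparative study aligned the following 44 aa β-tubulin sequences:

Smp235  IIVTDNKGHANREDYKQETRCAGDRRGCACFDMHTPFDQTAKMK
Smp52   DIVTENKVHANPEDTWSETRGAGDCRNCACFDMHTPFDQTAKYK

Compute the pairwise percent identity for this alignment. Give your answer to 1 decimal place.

The sequences differ at positions 1 (I/D), 5 (D/E), 8 (G/V), 12 (R/P), 15 (Y/T), 16 (K/W), 17 (Q/S), 21 (C/G), 25 (R/C), 27 (G/N), 43 (M/Y).
33 of the 44 sites match, so the percent identity is 33/44 × 100 = 75.0%.

75.0%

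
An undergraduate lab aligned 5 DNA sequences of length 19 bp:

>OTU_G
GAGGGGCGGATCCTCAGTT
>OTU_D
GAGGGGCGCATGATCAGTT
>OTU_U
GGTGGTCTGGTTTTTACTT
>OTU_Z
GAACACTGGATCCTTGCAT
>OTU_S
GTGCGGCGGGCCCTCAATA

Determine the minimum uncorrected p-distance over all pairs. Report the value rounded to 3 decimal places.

0.158

Pairwise Hamming distances:
  OTU_G vs OTU_D: 3
  OTU_G vs OTU_U: 9
  OTU_G vs OTU_Z: 9
  OTU_G vs OTU_S: 6
  OTU_D vs OTU_U: 10
  OTU_D vs OTU_Z: 12
  OTU_D vs OTU_S: 9
  OTU_U vs OTU_Z: 12
  OTU_U vs OTU_S: 11
  OTU_Z vs OTU_S: 12
The smallest is 3 mismatches, between OTU_G and OTU_D; p = 3/19 = 0.158.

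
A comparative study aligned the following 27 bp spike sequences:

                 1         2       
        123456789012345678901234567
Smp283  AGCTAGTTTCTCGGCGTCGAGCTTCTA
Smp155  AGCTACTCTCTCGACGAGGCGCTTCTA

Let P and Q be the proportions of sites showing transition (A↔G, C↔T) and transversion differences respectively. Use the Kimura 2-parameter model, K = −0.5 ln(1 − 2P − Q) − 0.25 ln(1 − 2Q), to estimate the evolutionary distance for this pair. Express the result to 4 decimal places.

0.2635

Differing sites — 6:G/C (Tv); 8:T/C (Ti); 14:G/A (Ti); 17:T/A (Tv); 18:C/G (Tv); 20:A/C (Tv).
Of the 6 differences, 2 transitions and 4 transversions over 27 sites: P = 2/27 = 0.074074, Q = 4/27 = 0.148148.
d = −0.5·ln(0.703704) − 0.25·ln(0.703704) = −0.5·(-0.351397) − 0.25·(-0.351397) = 0.2635.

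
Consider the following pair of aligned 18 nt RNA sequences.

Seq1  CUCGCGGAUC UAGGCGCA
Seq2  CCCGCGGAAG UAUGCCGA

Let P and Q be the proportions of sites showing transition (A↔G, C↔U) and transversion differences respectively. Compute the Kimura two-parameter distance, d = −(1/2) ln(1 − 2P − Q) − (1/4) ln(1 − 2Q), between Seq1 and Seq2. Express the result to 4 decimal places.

0.4490

The sequences differ at positions 2 (U/C, transition), 9 (U/A, transversion), 10 (C/G, transversion), 13 (G/U, transversion), 16 (G/C, transversion), 17 (C/G, transversion).
Of the 6 differences, 1 transition and 5 transversions over 18 sites: P = 1/18 = 0.055556, Q = 5/18 = 0.277778.
d = −0.5·ln(0.611110) − 0.25·ln(0.444444) = −0.5·(-0.492478) − 0.25·(-0.810931) = 0.4490.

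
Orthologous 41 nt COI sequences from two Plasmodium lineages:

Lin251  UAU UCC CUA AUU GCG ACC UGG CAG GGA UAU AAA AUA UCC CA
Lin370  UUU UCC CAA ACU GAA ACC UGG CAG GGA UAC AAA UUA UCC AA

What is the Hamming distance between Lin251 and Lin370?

8

Mismatches occur at site 2 (A/U), site 8 (U/A), site 11 (U/C), site 14 (C/A), site 15 (G/A), site 30 (U/C), site 34 (A/U), site 40 (C/A).
That gives 8 mismatches out of 41 aligned sites, so the Hamming distance is 8.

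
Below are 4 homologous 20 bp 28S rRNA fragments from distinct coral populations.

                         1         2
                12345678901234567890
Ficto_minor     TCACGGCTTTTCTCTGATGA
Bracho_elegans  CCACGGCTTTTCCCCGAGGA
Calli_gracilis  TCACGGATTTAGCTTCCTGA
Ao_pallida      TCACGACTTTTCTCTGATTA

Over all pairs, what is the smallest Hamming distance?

Pairwise Hamming distances:
  Ficto_minor vs Bracho_elegans: 4
  Ficto_minor vs Calli_gracilis: 7
  Ficto_minor vs Ao_pallida: 2
  Bracho_elegans vs Calli_gracilis: 9
  Bracho_elegans vs Ao_pallida: 6
  Calli_gracilis vs Ao_pallida: 9
The smallest is 2, between Ficto_minor and Ao_pallida.

2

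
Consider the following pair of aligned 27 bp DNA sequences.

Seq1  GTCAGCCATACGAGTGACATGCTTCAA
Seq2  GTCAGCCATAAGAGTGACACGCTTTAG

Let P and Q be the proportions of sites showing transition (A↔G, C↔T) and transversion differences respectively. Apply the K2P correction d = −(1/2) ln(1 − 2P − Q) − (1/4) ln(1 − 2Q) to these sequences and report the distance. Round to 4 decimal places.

Mismatches occur at site 11 (C/A, transversion), site 20 (T/C, transition), site 25 (C/T, transition), site 27 (A/G, transition).
Of the 4 differences, 3 transitions and 1 transversion over 27 sites: P = 3/27 = 0.111111, Q = 1/27 = 0.037037.
d = −0.5·ln(0.740741) − 0.25·ln(0.925926) = −0.5·(-0.300104) − 0.25·(-0.076961) = 0.1693.

0.1693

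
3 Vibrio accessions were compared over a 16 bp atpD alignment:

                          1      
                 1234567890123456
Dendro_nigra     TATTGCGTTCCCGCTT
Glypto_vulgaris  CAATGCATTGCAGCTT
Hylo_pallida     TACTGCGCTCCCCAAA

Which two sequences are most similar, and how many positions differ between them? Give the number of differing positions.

Pairwise Hamming distances:
  Dendro_nigra vs Glypto_vulgaris: 5
  Dendro_nigra vs Hylo_pallida: 6
  Glypto_vulgaris vs Hylo_pallida: 10
The smallest is 5, between Dendro_nigra and Glypto_vulgaris.

5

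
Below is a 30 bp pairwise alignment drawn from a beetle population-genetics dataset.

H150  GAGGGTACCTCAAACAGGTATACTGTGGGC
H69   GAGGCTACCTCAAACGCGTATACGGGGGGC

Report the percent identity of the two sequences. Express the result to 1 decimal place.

Differing sites — 5:G/C; 16:A/G; 17:G/C; 24:T/G; 26:T/G.
25 of the 30 sites match, so the percent identity is 25/30 × 100 = 83.3%.

83.3%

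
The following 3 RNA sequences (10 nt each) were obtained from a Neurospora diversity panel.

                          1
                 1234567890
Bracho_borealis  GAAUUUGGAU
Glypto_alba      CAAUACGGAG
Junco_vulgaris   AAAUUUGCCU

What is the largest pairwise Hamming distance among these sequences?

Pairwise Hamming distances:
  Bracho_borealis vs Glypto_alba: 4
  Bracho_borealis vs Junco_vulgaris: 3
  Glypto_alba vs Junco_vulgaris: 6
The largest is 6, between Glypto_alba and Junco_vulgaris.

6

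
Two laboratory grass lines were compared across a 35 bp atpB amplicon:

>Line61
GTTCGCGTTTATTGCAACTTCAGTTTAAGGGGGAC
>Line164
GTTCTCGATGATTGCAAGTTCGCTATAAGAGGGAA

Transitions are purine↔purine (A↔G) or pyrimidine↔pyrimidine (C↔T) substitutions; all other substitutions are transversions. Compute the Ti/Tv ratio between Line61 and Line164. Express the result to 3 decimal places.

0.286

Differing sites — 5:G/T (Tv); 8:T/A (Tv); 10:T/G (Tv); 18:C/G (Tv); 22:A/G (Ti); 23:G/C (Tv); 25:T/A (Tv); 30:G/A (Ti); 35:C/A (Tv).
Of the 9 differences, 2 transitions and 7 transversions, so Ti/Tv = 2/7 = 0.286.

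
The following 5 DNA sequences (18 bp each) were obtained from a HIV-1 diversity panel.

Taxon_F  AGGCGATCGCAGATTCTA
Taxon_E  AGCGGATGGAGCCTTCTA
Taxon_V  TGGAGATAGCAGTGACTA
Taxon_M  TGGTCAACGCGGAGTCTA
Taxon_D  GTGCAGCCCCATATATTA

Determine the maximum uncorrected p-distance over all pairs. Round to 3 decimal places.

Pairwise Hamming distances:
  Taxon_F vs Taxon_E: 7
  Taxon_F vs Taxon_V: 6
  Taxon_F vs Taxon_M: 6
  Taxon_F vs Taxon_D: 9
  Taxon_E vs Taxon_V: 10
  Taxon_E vs Taxon_M: 10
  Taxon_E vs Taxon_D: 15
  Taxon_V vs Taxon_M: 7
  Taxon_V vs Taxon_D: 12
  Taxon_M vs Taxon_D: 12
The largest is 15 mismatches, between Taxon_E and Taxon_D; p = 15/18 = 0.833.

0.833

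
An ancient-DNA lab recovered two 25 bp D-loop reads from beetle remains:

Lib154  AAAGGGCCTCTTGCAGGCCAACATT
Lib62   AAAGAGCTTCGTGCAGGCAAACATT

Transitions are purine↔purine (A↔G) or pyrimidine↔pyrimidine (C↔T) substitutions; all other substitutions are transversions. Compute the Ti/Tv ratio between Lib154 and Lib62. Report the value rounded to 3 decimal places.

1.000

Mismatches occur at site 5 (G/A, transition), site 8 (C/T, transition), site 11 (T/G, transversion), site 19 (C/A, transversion).
Of the 4 differences, 2 transitions and 2 transversions, so Ti/Tv = 2/2 = 1.000.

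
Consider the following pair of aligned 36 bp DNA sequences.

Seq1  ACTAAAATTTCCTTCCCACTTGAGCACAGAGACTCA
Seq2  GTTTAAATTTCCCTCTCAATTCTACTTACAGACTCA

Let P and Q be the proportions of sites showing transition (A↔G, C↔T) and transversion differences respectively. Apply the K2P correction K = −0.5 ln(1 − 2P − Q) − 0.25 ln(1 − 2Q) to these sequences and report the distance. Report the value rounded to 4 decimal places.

Mismatches occur at site 1 (A/G, transition), site 2 (C/T, transition), site 4 (A/T, transversion), site 13 (T/C, transition), site 16 (C/T, transition), site 19 (C/A, transversion), site 22 (G/C, transversion), site 23 (A/T, transversion), site 24 (G/A, transition), site 26 (A/T, transversion), site 27 (C/T, transition), site 29 (G/C, transversion).
Of the 12 differences, 6 transitions and 6 transversions over 36 sites: P = 6/36 = 0.166667, Q = 6/36 = 0.166667.
d = −0.5·ln(0.499999) − 0.25·ln(0.666666) = −0.5·(-0.693149) − 0.25·(-0.405466) = 0.4479.

0.4479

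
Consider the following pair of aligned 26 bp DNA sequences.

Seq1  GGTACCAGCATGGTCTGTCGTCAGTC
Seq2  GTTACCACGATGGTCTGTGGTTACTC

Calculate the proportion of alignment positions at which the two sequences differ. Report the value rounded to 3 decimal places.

Differing sites — 2:G/T; 8:G/C; 9:C/G; 19:C/G; 22:C/T; 24:G/C.
There are 6 differences over 26 sites, so p = 6/26 = 0.231.

0.231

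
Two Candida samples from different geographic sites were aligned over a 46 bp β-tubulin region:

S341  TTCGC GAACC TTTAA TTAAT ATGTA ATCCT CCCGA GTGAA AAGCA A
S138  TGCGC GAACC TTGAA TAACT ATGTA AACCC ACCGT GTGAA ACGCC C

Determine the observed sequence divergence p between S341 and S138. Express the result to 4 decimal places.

0.2391

Mismatches occur at site 2 (T→G), site 13 (T→G), site 17 (T→A), site 19 (A→C), site 27 (T→A), site 30 (T→C), site 31 (C→A), site 35 (A→T), site 42 (A→C), site 45 (A→C), site 46 (A→C).
There are 11 differences over 46 sites, so p = 11/46 = 0.2391.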